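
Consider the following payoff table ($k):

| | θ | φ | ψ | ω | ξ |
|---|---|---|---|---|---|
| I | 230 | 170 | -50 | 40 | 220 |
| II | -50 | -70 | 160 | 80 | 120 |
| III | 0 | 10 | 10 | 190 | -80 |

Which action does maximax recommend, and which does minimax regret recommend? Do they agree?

maximax → I; minimax regret → I (agree)

Row maxima: I=230, II=160, III=190
Best best-case = 230 → I.
Column bests: θ=230, φ=170, ψ=160, ω=190, ξ=220.
I regrets: 0, 0, 210, 150, 0 → max 210
II regrets: 280, 240, 0, 110, 100 → max 280
III regrets: 230, 160, 150, 0, 300 → max 300
Smallest max regret = 210 → I.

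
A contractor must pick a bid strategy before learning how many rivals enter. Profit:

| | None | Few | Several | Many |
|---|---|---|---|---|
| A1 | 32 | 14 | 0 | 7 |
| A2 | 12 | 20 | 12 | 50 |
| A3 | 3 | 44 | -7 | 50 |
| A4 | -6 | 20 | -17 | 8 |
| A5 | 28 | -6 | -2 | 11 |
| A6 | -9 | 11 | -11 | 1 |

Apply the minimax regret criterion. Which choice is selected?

Column bests: None=32, Few=44, Several=12, Many=50.
A1 regrets: 0, 30, 12, 43 → max 43
A2 regrets: 20, 24, 0, 0 → max 24
A3 regrets: 29, 0, 19, 0 → max 29
A4 regrets: 38, 24, 29, 42 → max 42
A5 regrets: 4, 50, 14, 39 → max 50
A6 regrets: 41, 33, 23, 49 → max 49
Smallest max regret = 24 → A2.

A2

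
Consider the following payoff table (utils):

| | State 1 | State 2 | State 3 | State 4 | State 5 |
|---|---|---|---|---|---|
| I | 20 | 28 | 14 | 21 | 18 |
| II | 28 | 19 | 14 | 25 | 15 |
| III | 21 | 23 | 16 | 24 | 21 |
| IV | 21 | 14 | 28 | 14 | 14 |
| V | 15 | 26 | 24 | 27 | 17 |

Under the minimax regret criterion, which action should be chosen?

III

Column bests: State 1=28, State 2=28, State 3=28, State 4=27, State 5=21.
I regrets: 8, 0, 14, 6, 3 → max 14
II regrets: 0, 9, 14, 2, 6 → max 14
III regrets: 7, 5, 12, 3, 0 → max 12
IV regrets: 7, 14, 0, 13, 7 → max 14
V regrets: 13, 2, 4, 0, 4 → max 13
Smallest max regret = 12 → III.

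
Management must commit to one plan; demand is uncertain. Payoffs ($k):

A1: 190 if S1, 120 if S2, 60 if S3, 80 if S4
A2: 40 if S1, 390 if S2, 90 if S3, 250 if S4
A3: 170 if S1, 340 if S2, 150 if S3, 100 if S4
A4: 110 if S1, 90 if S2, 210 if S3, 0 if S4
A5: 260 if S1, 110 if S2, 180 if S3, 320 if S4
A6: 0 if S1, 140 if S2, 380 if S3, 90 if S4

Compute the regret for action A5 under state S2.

280

Best payoff under S2 is 390.
Regret = 390 − 110 = 280.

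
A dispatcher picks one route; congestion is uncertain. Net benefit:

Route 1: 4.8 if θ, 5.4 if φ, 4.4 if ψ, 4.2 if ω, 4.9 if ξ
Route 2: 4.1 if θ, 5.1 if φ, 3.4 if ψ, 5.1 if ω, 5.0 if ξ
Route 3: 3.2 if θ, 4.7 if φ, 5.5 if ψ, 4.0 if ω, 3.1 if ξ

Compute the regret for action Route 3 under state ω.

1.1

Best payoff under ω is 5.1.
Regret = 5.1 − 4.0 = 1.1.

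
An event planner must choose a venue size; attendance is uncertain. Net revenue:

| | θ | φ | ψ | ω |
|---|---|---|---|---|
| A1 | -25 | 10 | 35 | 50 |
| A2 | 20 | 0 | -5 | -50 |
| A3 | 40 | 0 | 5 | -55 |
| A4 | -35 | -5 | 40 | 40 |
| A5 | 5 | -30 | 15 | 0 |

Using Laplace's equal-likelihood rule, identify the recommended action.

Row averages: A1=17.5, A2=-8.75, A3=-2.5, A4=10, A5=-2.5
Highest average = 17.5 → A1.

A1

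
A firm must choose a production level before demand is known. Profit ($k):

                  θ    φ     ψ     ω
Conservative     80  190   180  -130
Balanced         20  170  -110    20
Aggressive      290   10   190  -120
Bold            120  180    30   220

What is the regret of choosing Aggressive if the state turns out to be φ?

Best payoff under φ is 190.
Regret = 190 − 10 = 180.

180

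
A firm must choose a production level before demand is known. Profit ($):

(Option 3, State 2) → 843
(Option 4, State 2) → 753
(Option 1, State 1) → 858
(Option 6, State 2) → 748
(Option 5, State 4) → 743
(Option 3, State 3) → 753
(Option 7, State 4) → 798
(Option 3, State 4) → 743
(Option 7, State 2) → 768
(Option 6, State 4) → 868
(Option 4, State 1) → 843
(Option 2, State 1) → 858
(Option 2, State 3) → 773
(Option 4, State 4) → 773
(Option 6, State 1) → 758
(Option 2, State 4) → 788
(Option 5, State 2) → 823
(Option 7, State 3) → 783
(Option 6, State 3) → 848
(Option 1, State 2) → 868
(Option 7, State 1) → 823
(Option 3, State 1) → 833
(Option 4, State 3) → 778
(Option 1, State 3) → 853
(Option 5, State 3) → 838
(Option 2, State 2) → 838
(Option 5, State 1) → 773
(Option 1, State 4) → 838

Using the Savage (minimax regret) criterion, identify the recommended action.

Option 1

Column bests: State 1=858, State 2=868, State 3=853, State 4=868.
Option 1 regrets: 0, 0, 0, 30 → max 30
Option 2 regrets: 0, 30, 80, 80 → max 80
Option 3 regrets: 25, 25, 100, 125 → max 125
Option 4 regrets: 15, 115, 75, 95 → max 115
Option 5 regrets: 85, 45, 15, 125 → max 125
Option 6 regrets: 100, 120, 5, 0 → max 120
Option 7 regrets: 35, 100, 70, 70 → max 100
Smallest max regret = 30 → Option 1.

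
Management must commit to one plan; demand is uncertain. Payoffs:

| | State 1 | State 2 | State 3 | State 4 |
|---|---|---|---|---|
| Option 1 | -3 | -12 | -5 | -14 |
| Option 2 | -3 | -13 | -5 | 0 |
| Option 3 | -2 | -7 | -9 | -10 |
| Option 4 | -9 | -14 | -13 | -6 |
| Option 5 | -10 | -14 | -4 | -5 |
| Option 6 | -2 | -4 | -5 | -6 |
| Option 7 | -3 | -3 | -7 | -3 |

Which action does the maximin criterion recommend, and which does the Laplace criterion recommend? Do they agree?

maximin → Option 6; laplace → Option 7 (disagree)

Row minima: Option 1=-14, Option 2=-13, Option 3=-10, Option 4=-14, Option 5=-14, Option 6=-6, Option 7=-7
Best worst-case = -6 → Option 6.
Row averages: Option 1=-8.5, Option 2=-5.25, Option 3=-7, Option 4=-10.5, Option 5=-8.25, Option 6=-4.25, Option 7=-4
Highest average = -4 → Option 7.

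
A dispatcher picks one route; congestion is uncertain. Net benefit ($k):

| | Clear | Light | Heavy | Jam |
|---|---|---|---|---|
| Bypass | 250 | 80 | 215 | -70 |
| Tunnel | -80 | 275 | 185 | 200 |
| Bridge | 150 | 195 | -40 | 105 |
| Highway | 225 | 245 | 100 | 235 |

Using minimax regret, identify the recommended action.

Column bests: Clear=250, Light=275, Heavy=215, Jam=235.
Bypass regrets: 0, 195, 0, 305 → max 305
Tunnel regrets: 330, 0, 30, 35 → max 330
Bridge regrets: 100, 80, 255, 130 → max 255
Highway regrets: 25, 30, 115, 0 → max 115
Smallest max regret = 115 → Highway.

Highway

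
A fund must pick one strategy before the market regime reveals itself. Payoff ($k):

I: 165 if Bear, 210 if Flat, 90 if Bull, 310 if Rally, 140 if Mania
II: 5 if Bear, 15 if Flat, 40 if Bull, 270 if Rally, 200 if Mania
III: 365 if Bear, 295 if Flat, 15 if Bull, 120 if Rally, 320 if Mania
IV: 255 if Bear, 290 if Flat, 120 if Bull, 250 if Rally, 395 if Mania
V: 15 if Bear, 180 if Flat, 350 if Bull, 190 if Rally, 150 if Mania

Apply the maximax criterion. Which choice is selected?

Row maxima: I=310, II=270, III=365, IV=395, V=350
Best best-case = 395 → IV.

IV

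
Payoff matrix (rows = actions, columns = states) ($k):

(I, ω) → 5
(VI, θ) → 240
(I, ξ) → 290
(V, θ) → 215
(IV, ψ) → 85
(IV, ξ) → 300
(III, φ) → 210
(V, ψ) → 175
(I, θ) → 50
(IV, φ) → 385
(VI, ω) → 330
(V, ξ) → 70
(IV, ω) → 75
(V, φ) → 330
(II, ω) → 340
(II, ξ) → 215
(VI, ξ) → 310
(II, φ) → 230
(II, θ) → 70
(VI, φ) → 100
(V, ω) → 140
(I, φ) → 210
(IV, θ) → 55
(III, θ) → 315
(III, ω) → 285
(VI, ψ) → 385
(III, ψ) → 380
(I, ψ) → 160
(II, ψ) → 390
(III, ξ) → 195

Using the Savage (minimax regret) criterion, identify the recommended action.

III

Column bests: θ=315, φ=385, ψ=390, ω=340, ξ=310.
I regrets: 265, 175, 230, 335, 20 → max 335
II regrets: 245, 155, 0, 0, 95 → max 245
III regrets: 0, 175, 10, 55, 115 → max 175
IV regrets: 260, 0, 305, 265, 10 → max 305
V regrets: 100, 55, 215, 200, 240 → max 240
VI regrets: 75, 285, 5, 10, 0 → max 285
Smallest max regret = 175 → III.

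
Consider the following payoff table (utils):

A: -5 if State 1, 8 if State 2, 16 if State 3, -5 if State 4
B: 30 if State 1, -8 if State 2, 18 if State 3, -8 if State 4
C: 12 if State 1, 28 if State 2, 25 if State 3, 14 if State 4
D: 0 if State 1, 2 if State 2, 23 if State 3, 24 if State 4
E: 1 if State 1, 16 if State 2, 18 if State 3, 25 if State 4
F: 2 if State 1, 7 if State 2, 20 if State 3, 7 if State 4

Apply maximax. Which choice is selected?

Row maxima: A=16, B=30, C=28, D=24, E=25, F=20
Best best-case = 30 → B.

B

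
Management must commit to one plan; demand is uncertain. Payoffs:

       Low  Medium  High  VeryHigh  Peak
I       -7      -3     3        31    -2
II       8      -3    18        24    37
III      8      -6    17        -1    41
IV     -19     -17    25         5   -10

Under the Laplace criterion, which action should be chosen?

Row averages: I=4.4, II=16.8, III=11.8, IV=-3.2
Highest average = 16.8 → II.

II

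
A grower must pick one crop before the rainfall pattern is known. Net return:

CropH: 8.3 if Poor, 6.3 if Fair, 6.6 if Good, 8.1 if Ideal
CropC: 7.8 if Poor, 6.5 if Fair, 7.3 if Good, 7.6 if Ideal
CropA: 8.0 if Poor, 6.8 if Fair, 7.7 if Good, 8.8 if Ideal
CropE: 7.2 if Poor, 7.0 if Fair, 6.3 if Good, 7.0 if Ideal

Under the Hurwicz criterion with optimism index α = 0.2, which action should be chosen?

CropA

CropH: 0.2·8.3 + 0.8·6.3 = 6.7
CropC: 0.2·7.8 + 0.8·6.5 = 6.76
CropA: 0.2·8.8 + 0.8·6.8 = 7.2
CropE: 0.2·7.2 + 0.8·6.3 = 6.48
Highest Hurwicz score = 7.2 → CropA.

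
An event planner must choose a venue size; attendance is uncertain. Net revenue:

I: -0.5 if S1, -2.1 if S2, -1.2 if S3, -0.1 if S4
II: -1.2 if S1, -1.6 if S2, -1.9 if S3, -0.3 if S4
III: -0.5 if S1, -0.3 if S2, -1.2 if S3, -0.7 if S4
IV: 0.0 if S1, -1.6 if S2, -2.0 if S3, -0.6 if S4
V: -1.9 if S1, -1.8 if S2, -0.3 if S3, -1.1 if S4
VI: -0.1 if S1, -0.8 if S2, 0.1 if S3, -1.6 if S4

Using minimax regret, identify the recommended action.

III

Column bests: S1=0.0, S2=-0.3, S3=0.1, S4=-0.1.
I regrets: 0.5, 1.8, 1.3, 0.0 → max 1.8
II regrets: 1.2, 1.3, 2.0, 0.2 → max 2.0
III regrets: 0.5, 0.0, 1.3, 0.6 → max 1.3
IV regrets: 0.0, 1.3, 2.1, 0.5 → max 2.1
V regrets: 1.9, 1.5, 0.4, 1.0 → max 1.9
VI regrets: 0.1, 0.5, 0.0, 1.5 → max 1.5
Smallest max regret = 1.3 → III.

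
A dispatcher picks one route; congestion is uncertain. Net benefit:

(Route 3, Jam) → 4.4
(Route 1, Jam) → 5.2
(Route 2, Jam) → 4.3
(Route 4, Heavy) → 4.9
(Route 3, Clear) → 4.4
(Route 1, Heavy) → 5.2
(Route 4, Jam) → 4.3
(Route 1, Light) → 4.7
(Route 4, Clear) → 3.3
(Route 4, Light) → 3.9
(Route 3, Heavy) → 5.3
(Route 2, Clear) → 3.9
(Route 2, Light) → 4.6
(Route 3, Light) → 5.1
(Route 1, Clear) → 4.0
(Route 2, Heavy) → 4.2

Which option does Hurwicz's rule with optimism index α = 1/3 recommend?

Route 3

Route 1: 1/3·5.2 + 2/3·4.0 = 4.4
Route 2: 1/3·4.6 + 2/3·3.9 = 62/15
Route 3: 1/3·5.3 + 2/3·4.4 = 4.7
Route 4: 1/3·4.9 + 2/3·3.3 = 23/6
Highest Hurwicz score = 4.7 → Route 3.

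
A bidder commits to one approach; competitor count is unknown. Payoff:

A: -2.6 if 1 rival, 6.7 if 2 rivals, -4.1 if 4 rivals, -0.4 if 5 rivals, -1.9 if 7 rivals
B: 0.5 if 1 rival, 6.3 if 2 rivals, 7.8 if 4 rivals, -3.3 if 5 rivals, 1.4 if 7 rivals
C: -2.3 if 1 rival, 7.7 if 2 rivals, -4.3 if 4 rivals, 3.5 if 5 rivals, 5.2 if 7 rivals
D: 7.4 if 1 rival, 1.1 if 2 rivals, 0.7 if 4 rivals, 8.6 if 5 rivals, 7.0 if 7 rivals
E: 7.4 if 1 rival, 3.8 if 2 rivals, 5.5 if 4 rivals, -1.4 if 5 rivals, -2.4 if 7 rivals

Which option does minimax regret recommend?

D

Column bests: 1 rival=7.4, 2 rivals=7.7, 4 rivals=7.8, 5 rivals=8.6, 7 rivals=7.0.
A regrets: 10.0, 1.0, 11.9, 9.0, 8.9 → max 11.9
B regrets: 6.9, 1.4, 0.0, 11.9, 5.6 → max 11.9
C regrets: 9.7, 0.0, 12.1, 5.1, 1.8 → max 12.1
D regrets: 0.0, 6.6, 7.1, 0.0, 0.0 → max 7.1
E regrets: 0.0, 3.9, 2.3, 10.0, 9.4 → max 10.0
Smallest max regret = 7.1 → D.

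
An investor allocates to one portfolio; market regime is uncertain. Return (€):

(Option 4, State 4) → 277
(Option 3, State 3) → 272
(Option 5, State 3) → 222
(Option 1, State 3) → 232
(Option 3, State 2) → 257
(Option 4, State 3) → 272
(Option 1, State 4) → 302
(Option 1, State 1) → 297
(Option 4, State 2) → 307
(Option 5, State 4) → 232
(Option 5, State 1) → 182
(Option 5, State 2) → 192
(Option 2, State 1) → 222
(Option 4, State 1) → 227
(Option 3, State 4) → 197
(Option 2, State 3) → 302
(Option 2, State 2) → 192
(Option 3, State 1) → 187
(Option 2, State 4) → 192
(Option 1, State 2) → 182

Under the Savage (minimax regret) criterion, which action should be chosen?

Column bests: State 1=297, State 2=307, State 3=302, State 4=302.
Option 1 regrets: 0, 125, 70, 0 → max 125
Option 2 regrets: 75, 115, 0, 110 → max 115
Option 3 regrets: 110, 50, 30, 105 → max 110
Option 4 regrets: 70, 0, 30, 25 → max 70
Option 5 regrets: 115, 115, 80, 70 → max 115
Smallest max regret = 70 → Option 4.

Option 4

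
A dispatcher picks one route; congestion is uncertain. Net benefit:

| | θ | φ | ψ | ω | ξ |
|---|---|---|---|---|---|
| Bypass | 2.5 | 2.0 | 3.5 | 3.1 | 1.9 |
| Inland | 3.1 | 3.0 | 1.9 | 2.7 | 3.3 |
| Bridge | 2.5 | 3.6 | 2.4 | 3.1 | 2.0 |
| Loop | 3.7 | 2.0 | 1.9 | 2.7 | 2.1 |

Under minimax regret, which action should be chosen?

Bridge

Column bests: θ=3.7, φ=3.6, ψ=3.5, ω=3.1, ξ=3.3.
Bypass regrets: 1.2, 1.6, 0.0, 0.0, 1.4 → max 1.6
Inland regrets: 0.6, 0.6, 1.6, 0.4, 0.0 → max 1.6
Bridge regrets: 1.2, 0.0, 1.1, 0.0, 1.3 → max 1.3
Loop regrets: 0.0, 1.6, 1.6, 0.4, 1.2 → max 1.6
Smallest max regret = 1.3 → Bridge.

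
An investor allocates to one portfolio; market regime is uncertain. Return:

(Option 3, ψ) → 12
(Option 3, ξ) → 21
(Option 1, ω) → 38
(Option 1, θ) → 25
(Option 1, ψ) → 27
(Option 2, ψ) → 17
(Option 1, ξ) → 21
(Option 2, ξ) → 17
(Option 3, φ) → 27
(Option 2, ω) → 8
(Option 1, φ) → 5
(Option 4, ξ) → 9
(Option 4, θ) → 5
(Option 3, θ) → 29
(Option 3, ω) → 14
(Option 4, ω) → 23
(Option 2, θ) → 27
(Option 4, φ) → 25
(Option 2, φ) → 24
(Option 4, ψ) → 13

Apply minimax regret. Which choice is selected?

Column bests: θ=29, φ=27, ψ=27, ω=38, ξ=21.
Option 1 regrets: 4, 22, 0, 0, 0 → max 22
Option 2 regrets: 2, 3, 10, 30, 4 → max 30
Option 3 regrets: 0, 0, 15, 24, 0 → max 24
Option 4 regrets: 24, 2, 14, 15, 12 → max 24
Smallest max regret = 22 → Option 1.

Option 1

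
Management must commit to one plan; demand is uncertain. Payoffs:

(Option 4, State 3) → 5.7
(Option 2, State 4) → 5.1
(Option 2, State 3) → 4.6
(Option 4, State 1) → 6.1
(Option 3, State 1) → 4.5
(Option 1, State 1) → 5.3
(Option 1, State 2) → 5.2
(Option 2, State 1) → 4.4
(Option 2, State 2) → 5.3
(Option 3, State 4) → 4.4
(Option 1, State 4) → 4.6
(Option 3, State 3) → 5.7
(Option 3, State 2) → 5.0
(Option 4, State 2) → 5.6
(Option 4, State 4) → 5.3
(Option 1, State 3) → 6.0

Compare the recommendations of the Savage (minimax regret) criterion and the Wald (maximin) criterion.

minimax regret → Option 4; maximin → Option 4 (agree)

Column bests: State 1=6.1, State 2=5.6, State 3=6.0, State 4=5.3.
Option 1 regrets: 0.8, 0.4, 0.0, 0.7 → max 0.8
Option 2 regrets: 1.7, 0.3, 1.4, 0.2 → max 1.7
Option 3 regrets: 1.6, 0.6, 0.3, 0.9 → max 1.6
Option 4 regrets: 0.0, 0.0, 0.3, 0.0 → max 0.3
Smallest max regret = 0.3 → Option 4.
Row minima: Option 1=4.6, Option 2=4.4, Option 3=4.4, Option 4=5.3
Best worst-case = 5.3 → Option 4.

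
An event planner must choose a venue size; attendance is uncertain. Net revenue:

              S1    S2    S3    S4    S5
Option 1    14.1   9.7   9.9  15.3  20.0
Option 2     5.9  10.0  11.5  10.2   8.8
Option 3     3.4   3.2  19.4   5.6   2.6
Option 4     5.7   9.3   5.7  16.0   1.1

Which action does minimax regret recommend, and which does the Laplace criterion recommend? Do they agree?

Column bests: S1=14.1, S2=10.0, S3=19.4, S4=16.0, S5=20.0.
Option 1 regrets: 0.0, 0.3, 9.5, 0.7, 0.0 → max 9.5
Option 2 regrets: 8.2, 0.0, 7.9, 5.8, 11.2 → max 11.2
Option 3 regrets: 10.7, 6.8, 0.0, 10.4, 17.4 → max 17.4
Option 4 regrets: 8.4, 0.7, 13.7, 0.0, 18.9 → max 18.9
Smallest max regret = 9.5 → Option 1.
Row averages: Option 1=13.8, Option 2=9.28, Option 3=6.84, Option 4=7.56
Highest average = 13.8 → Option 1.

minimax regret → Option 1; laplace → Option 1 (agree)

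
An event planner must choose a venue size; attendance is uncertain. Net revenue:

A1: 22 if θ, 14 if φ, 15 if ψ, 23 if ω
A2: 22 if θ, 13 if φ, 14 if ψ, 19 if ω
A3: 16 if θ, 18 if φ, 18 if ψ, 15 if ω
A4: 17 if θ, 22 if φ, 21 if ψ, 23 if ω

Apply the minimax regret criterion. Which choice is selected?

A4

Column bests: θ=22, φ=22, ψ=21, ω=23.
A1 regrets: 0, 8, 6, 0 → max 8
A2 regrets: 0, 9, 7, 4 → max 9
A3 regrets: 6, 4, 3, 8 → max 8
A4 regrets: 5, 0, 0, 0 → max 5
Smallest max regret = 5 → A4.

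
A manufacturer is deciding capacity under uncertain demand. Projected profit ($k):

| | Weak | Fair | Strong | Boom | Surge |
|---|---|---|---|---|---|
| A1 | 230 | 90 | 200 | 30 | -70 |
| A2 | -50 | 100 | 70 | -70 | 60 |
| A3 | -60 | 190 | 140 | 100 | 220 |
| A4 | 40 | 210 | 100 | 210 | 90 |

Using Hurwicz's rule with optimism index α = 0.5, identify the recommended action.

A1: 0.5·230 + 0.5·(-70) = 80
A2: 0.5·100 + 0.5·(-70) = 15
A3: 0.5·220 + 0.5·(-60) = 80
A4: 0.5·210 + 0.5·40 = 125
Highest Hurwicz score = 125 → A4.

A4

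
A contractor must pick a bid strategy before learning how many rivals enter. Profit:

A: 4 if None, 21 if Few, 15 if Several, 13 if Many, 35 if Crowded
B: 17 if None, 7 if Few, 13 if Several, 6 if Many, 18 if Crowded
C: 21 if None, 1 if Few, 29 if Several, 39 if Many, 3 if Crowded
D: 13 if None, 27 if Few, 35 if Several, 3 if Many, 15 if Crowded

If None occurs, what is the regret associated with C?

0

Best payoff under None is 21.
Regret = 21 − 21 = 0.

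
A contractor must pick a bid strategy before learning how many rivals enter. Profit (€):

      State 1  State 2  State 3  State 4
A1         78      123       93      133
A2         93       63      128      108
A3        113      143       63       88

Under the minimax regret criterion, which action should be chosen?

Column bests: State 1=113, State 2=143, State 3=128, State 4=133.
A1 regrets: 35, 20, 35, 0 → max 35
A2 regrets: 20, 80, 0, 25 → max 80
A3 regrets: 0, 0, 65, 45 → max 65
Smallest max regret = 35 → A1.

A1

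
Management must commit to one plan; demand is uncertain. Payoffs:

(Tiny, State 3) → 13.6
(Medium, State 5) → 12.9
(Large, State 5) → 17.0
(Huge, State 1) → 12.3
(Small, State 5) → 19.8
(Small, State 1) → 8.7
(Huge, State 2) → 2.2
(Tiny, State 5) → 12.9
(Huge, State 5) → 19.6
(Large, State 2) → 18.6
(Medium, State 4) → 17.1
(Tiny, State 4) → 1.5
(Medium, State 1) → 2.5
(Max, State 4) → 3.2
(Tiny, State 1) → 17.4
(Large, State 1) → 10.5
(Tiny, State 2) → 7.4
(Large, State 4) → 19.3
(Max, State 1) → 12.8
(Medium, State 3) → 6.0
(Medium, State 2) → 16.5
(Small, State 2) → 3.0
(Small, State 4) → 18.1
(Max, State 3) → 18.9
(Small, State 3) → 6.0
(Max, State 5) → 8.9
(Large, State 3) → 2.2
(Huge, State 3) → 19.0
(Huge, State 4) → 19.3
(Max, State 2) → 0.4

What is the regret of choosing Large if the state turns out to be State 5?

2.8

Best payoff under State 5 is 19.8.
Regret = 19.8 − 17.0 = 2.8.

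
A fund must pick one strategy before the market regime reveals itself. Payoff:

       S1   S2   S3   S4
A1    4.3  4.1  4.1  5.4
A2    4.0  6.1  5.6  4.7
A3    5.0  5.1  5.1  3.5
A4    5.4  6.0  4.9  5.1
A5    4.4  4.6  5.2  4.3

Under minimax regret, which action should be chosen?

A4

Column bests: S1=5.4, S2=6.1, S3=5.6, S4=5.4.
A1 regrets: 1.1, 2.0, 1.5, 0.0 → max 2.0
A2 regrets: 1.4, 0.0, 0.0, 0.7 → max 1.4
A3 regrets: 0.4, 1.0, 0.5, 1.9 → max 1.9
A4 regrets: 0.0, 0.1, 0.7, 0.3 → max 0.7
A5 regrets: 1.0, 1.5, 0.4, 1.1 → max 1.5
Smallest max regret = 0.7 → A4.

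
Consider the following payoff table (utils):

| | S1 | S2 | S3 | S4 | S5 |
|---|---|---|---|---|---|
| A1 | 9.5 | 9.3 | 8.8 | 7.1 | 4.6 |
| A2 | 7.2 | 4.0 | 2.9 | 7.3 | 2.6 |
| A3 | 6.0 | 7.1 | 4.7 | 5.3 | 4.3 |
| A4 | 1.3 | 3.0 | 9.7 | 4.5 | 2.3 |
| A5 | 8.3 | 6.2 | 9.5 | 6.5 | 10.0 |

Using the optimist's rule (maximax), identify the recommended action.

A5

Row maxima: A1=9.5, A2=7.3, A3=7.1, A4=9.7, A5=10.0
Best best-case = 10.0 → A5.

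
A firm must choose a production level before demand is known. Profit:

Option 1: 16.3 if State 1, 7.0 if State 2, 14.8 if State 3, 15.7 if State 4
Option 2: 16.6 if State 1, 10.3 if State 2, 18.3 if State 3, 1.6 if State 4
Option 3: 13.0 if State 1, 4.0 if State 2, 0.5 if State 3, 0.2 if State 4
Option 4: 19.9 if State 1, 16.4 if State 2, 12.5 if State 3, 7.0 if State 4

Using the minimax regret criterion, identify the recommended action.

Option 4

Column bests: State 1=19.9, State 2=16.4, State 3=18.3, State 4=15.7.
Option 1 regrets: 3.6, 9.4, 3.5, 0.0 → max 9.4
Option 2 regrets: 3.3, 6.1, 0.0, 14.1 → max 14.1
Option 3 regrets: 6.9, 12.4, 17.8, 15.5 → max 17.8
Option 4 regrets: 0.0, 0.0, 5.8, 8.7 → max 8.7
Smallest max regret = 8.7 → Option 4.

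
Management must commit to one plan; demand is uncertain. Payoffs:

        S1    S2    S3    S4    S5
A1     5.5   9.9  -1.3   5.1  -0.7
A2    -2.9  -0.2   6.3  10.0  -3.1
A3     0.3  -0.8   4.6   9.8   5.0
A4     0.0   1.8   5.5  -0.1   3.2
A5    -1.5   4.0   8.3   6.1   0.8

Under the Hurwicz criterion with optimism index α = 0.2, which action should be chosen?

A1: 0.2·9.9 + 0.8·(-1.3) = 0.94
A2: 0.2·10.0 + 0.8·(-3.1) = -0.48
A3: 0.2·9.8 + 0.8·(-0.8) = 1.32
A4: 0.2·5.5 + 0.8·(-0.1) = 1.02
A5: 0.2·8.3 + 0.8·(-1.5) = 0.46
Highest Hurwicz score = 1.32 → A3.

A3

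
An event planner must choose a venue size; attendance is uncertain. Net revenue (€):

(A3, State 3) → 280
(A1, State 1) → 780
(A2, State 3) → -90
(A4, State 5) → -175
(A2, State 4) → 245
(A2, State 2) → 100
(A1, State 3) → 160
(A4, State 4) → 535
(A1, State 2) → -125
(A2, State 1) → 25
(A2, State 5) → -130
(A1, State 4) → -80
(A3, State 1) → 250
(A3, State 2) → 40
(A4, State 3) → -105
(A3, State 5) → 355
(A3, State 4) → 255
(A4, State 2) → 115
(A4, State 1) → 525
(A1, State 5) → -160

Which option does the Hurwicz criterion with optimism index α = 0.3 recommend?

A1: 0.3·780 + 0.7·(-160) = 122
A2: 0.3·245 + 0.7·(-130) = -17.5
A3: 0.3·355 + 0.7·40 = 134.5
A4: 0.3·535 + 0.7·(-175) = 38
Highest Hurwicz score = 134.5 → A3.

A3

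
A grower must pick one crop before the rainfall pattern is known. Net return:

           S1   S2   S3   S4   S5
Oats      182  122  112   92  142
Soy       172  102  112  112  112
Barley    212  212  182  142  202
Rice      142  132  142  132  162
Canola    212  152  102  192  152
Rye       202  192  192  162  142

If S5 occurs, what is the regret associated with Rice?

Best payoff under S5 is 202.
Regret = 202 − 162 = 40.

40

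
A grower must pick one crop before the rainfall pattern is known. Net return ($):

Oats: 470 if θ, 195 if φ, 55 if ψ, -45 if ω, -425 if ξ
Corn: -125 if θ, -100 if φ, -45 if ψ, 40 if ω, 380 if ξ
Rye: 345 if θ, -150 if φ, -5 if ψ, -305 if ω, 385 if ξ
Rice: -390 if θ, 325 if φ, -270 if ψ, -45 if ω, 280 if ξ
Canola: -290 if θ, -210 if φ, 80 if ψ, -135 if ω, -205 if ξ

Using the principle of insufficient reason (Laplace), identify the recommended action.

Rye

Row averages: Oats=50, Corn=30, Rye=54, Rice=-20, Canola=-152
Highest average = 54 → Rye.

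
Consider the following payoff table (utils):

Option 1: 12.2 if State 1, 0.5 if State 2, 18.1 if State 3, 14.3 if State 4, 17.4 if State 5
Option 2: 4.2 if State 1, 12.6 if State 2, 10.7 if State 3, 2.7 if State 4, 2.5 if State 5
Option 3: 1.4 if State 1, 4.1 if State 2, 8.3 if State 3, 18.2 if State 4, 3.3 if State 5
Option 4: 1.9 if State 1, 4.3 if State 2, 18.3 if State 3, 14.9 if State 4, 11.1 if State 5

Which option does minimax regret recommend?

Option 4

Column bests: State 1=12.2, State 2=12.6, State 3=18.3, State 4=18.2, State 5=17.4.
Option 1 regrets: 0.0, 12.1, 0.2, 3.9, 0.0 → max 12.1
Option 2 regrets: 8.0, 0.0, 7.6, 15.5, 14.9 → max 15.5
Option 3 regrets: 10.8, 8.5, 10.0, 0.0, 14.1 → max 14.1
Option 4 regrets: 10.3, 8.3, 0.0, 3.3, 6.3 → max 10.3
Smallest max regret = 10.3 → Option 4.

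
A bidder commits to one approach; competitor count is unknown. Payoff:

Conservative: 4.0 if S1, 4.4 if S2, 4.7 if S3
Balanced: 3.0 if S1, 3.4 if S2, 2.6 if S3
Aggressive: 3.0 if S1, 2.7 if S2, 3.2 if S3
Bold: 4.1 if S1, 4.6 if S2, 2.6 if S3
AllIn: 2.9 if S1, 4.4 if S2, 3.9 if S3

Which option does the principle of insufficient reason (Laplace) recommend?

Conservative

Row averages: Conservative=131/30, Balanced=3, Aggressive=89/30, Bold=113/30, AllIn=56/15
Highest average = 131/30 → Conservative.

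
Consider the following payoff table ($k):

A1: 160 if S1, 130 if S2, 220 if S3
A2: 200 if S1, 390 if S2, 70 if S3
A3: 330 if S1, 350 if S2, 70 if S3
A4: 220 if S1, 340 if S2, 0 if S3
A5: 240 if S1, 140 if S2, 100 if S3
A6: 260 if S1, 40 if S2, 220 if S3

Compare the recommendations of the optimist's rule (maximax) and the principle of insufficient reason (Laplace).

maximax → A2; laplace → A3 (disagree)

Row maxima: A1=220, A2=390, A3=350, A4=340, A5=240, A6=260
Best best-case = 390 → A2.
Row averages: A1=170, A2=220, A3=250, A4=560/3, A5=160, A6=520/3
Highest average = 250 → A3.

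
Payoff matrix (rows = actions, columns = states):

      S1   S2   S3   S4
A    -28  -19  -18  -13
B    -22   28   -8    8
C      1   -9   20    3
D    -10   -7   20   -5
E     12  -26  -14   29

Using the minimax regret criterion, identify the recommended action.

B

Column bests: S1=12, S2=28, S3=20, S4=29.
A regrets: 40, 47, 38, 42 → max 47
B regrets: 34, 0, 28, 21 → max 34
C regrets: 11, 37, 0, 26 → max 37
D regrets: 22, 35, 0, 34 → max 35
E regrets: 0, 54, 34, 0 → max 54
Smallest max regret = 34 → B.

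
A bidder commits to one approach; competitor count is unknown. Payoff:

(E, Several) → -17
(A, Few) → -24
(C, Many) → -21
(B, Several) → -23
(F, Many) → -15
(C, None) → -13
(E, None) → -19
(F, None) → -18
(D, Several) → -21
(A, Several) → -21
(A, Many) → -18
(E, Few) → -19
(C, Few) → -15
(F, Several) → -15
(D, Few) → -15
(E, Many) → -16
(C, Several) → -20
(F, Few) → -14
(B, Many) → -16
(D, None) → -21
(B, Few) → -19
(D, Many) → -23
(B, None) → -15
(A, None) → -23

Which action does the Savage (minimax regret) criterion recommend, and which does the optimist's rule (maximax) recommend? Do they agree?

Column bests: None=-13, Few=-14, Several=-15, Many=-15.
A regrets: 10, 10, 6, 3 → max 10
B regrets: 2, 5, 8, 1 → max 8
C regrets: 0, 1, 5, 6 → max 6
D regrets: 8, 1, 6, 8 → max 8
E regrets: 6, 5, 2, 1 → max 6
F regrets: 5, 0, 0, 0 → max 5
Smallest max regret = 5 → F.
Row maxima: A=-18, B=-15, C=-13, D=-15, E=-16, F=-14
Best best-case = -13 → C.

minimax regret → F; maximax → C (disagree)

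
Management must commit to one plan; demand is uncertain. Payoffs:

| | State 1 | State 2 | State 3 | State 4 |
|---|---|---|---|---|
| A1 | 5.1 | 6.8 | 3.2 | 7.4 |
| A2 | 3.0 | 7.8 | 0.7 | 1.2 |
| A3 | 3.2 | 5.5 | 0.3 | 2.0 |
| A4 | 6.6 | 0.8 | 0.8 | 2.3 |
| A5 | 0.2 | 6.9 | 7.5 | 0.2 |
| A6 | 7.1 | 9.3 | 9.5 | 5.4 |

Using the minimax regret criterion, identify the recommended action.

Column bests: State 1=7.1, State 2=9.3, State 3=9.5, State 4=7.4.
A1 regrets: 2.0, 2.5, 6.3, 0.0 → max 6.3
A2 regrets: 4.1, 1.5, 8.8, 6.2 → max 8.8
A3 regrets: 3.9, 3.8, 9.2, 5.4 → max 9.2
A4 regrets: 0.5, 8.5, 8.7, 5.1 → max 8.7
A5 regrets: 6.9, 2.4, 2.0, 7.2 → max 7.2
A6 regrets: 0.0, 0.0, 0.0, 2.0 → max 2.0
Smallest max regret = 2.0 → A6.

A6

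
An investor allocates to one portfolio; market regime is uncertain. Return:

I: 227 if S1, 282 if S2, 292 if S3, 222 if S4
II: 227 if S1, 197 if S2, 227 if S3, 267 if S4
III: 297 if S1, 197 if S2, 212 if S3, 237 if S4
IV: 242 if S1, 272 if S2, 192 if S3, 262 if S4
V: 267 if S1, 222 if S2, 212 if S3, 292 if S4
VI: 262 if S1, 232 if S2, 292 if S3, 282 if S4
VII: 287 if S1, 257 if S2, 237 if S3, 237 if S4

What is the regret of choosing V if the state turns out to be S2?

Best payoff under S2 is 282.
Regret = 282 − 222 = 60.

60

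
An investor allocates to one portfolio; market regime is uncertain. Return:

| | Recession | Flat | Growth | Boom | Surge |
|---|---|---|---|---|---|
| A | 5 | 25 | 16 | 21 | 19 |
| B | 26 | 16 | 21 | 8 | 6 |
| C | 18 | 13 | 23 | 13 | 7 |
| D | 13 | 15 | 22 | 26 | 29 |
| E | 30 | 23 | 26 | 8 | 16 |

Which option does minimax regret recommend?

Column bests: Recession=30, Flat=25, Growth=26, Boom=26, Surge=29.
A regrets: 25, 0, 10, 5, 10 → max 25
B regrets: 4, 9, 5, 18, 23 → max 23
C regrets: 12, 12, 3, 13, 22 → max 22
D regrets: 17, 10, 4, 0, 0 → max 17
E regrets: 0, 2, 0, 18, 13 → max 18
Smallest max regret = 17 → D.

D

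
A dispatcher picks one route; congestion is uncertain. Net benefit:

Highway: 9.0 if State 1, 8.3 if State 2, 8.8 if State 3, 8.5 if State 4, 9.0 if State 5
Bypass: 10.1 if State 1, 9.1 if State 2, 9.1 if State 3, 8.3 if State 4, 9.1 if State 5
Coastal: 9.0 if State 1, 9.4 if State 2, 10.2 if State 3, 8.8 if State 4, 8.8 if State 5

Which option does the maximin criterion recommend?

Row minima: Highway=8.3, Bypass=8.3, Coastal=8.8
Best worst-case = 8.8 → Coastal.

Coastal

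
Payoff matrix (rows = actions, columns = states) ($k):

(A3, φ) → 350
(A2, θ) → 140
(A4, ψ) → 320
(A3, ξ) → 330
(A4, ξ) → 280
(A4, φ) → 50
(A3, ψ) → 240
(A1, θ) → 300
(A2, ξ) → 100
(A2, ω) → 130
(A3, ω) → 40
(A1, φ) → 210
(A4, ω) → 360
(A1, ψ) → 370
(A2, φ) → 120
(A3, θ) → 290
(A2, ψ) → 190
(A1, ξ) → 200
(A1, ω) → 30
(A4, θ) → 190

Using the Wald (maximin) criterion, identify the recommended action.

Row minima: A1=30, A2=100, A3=40, A4=50
Best worst-case = 100 → A2.

A2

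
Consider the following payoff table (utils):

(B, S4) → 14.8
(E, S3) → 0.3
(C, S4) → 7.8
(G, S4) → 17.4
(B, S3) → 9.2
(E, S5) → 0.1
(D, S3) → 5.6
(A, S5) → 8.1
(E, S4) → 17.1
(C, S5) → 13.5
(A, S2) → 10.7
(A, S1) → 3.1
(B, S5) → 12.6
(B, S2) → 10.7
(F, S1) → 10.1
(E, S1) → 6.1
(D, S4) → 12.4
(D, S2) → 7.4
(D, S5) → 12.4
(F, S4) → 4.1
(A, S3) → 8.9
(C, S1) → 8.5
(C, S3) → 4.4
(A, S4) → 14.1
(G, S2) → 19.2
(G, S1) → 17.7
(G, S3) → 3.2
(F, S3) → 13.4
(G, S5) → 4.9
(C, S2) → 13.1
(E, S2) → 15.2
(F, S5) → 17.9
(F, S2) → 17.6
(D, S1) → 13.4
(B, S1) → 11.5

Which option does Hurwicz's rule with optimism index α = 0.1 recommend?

A: 0.1·14.1 + 0.9·3.1 = 4.2
B: 0.1·14.8 + 0.9·9.2 = 9.76
C: 0.1·13.5 + 0.9·4.4 = 5.31
D: 0.1·13.4 + 0.9·5.6 = 6.38
E: 0.1·17.1 + 0.9·0.1 = 1.8
F: 0.1·17.9 + 0.9·4.1 = 5.48
G: 0.1·19.2 + 0.9·3.2 = 4.8
Highest Hurwicz score = 9.76 → B.

B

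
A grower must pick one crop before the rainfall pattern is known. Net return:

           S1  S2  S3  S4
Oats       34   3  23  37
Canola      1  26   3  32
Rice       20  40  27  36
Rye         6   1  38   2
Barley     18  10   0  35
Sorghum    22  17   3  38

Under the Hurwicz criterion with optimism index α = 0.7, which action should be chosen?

Rice

Oats: 0.7·37 + 0.3·3 = 26.8
Canola: 0.7·32 + 0.3·1 = 22.7
Rice: 0.7·40 + 0.3·20 = 34
Rye: 0.7·38 + 0.3·1 = 26.9
Barley: 0.7·35 + 0.3·0 = 24.5
Sorghum: 0.7·38 + 0.3·3 = 27.5
Highest Hurwicz score = 34 → Rice.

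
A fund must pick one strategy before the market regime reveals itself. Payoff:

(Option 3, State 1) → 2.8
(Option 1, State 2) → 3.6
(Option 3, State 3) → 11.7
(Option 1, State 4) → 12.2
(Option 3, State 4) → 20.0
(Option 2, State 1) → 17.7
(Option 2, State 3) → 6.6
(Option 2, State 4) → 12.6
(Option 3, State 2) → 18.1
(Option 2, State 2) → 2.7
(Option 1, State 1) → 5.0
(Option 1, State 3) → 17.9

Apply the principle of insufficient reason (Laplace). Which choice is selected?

Option 3

Row averages: Option 1=9.675, Option 2=9.9, Option 3=13.15
Highest average = 13.15 → Option 3.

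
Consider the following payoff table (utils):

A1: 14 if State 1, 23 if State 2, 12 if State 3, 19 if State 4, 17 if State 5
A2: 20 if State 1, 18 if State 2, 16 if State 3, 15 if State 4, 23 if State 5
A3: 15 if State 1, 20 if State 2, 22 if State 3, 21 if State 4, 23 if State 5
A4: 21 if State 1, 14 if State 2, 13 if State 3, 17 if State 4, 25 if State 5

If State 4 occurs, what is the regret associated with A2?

Best payoff under State 4 is 21.
Regret = 21 − 15 = 6.

6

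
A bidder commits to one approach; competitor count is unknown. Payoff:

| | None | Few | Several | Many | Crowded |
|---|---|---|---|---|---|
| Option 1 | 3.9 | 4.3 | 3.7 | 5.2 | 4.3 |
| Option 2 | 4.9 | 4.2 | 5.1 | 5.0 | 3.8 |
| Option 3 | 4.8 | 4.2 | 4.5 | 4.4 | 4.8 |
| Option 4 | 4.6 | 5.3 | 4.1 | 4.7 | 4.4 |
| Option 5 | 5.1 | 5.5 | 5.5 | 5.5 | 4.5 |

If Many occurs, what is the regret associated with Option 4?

Best payoff under Many is 5.5.
Regret = 5.5 − 4.7 = 0.8.

0.8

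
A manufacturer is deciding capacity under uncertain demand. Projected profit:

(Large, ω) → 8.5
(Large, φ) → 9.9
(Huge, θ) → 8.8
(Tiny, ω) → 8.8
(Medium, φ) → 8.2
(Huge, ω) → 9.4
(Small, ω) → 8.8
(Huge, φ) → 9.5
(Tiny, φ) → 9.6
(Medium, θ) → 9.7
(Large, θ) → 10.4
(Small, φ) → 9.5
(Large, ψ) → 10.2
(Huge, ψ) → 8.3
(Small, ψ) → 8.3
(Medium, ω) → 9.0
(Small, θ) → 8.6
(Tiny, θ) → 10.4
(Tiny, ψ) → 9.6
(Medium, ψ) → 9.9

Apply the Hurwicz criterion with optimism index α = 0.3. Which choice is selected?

Tiny

Tiny: 0.3·10.4 + 0.7·8.8 = 9.28
Small: 0.3·9.5 + 0.7·8.3 = 8.66
Medium: 0.3·9.9 + 0.7·8.2 = 8.71
Large: 0.3·10.4 + 0.7·8.5 = 9.07
Huge: 0.3·9.5 + 0.7·8.3 = 8.66
Highest Hurwicz score = 9.28 → Tiny.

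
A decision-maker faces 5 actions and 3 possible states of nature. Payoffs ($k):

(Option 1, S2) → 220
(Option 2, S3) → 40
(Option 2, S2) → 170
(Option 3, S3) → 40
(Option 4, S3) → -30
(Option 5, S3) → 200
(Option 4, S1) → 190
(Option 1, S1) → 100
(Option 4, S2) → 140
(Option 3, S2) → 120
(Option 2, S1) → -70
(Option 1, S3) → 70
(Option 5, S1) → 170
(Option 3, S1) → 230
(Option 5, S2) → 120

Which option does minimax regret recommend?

Column bests: S1=230, S2=220, S3=200.
Option 1 regrets: 130, 0, 130 → max 130
Option 2 regrets: 300, 50, 160 → max 300
Option 3 regrets: 0, 100, 160 → max 160
Option 4 regrets: 40, 80, 230 → max 230
Option 5 regrets: 60, 100, 0 → max 100
Smallest max regret = 100 → Option 5.

Option 5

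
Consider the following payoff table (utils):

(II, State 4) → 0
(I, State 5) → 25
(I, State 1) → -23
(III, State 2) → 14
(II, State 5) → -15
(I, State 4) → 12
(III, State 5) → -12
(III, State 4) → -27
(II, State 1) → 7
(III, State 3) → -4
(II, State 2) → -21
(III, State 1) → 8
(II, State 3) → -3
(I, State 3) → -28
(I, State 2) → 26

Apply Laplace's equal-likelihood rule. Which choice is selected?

I

Row averages: I=2.4, II=-6.4, III=-4.2
Highest average = 2.4 → I.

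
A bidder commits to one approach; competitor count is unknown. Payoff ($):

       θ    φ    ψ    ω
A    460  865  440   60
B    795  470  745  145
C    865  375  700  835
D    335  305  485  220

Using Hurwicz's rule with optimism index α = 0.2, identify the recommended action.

A: 0.2·865 + 0.8·60 = 221
B: 0.2·795 + 0.8·145 = 275
C: 0.2·865 + 0.8·375 = 473
D: 0.2·485 + 0.8·220 = 273
Highest Hurwicz score = 473 → C.

C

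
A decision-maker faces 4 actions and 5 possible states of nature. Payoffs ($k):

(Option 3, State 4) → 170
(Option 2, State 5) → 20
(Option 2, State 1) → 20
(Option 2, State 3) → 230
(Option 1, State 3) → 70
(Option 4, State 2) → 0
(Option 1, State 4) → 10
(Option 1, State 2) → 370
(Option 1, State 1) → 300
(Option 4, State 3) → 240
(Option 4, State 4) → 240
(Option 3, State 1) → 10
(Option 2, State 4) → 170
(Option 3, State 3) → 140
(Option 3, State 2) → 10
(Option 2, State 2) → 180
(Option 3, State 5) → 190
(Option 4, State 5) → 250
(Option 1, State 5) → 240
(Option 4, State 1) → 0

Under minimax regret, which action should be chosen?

Column bests: State 1=300, State 2=370, State 3=240, State 4=240, State 5=250.
Option 1 regrets: 0, 0, 170, 230, 10 → max 230
Option 2 regrets: 280, 190, 10, 70, 230 → max 280
Option 3 regrets: 290, 360, 100, 70, 60 → max 360
Option 4 regrets: 300, 370, 0, 0, 0 → max 370
Smallest max regret = 230 → Option 1.

Option 1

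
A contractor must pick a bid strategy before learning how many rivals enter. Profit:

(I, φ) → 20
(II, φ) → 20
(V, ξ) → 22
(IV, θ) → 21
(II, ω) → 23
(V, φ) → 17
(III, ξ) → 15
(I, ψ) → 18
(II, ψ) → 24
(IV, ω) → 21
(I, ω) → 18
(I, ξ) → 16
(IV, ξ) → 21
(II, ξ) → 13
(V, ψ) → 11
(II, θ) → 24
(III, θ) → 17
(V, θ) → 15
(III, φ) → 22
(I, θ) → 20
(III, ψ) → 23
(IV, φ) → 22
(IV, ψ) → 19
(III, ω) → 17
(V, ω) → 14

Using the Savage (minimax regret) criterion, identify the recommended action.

IV

Column bests: θ=24, φ=22, ψ=24, ω=23, ξ=22.
I regrets: 4, 2, 6, 5, 6 → max 6
II regrets: 0, 2, 0, 0, 9 → max 9
III regrets: 7, 0, 1, 6, 7 → max 7
IV regrets: 3, 0, 5, 2, 1 → max 5
V regrets: 9, 5, 13, 9, 0 → max 13
Smallest max regret = 5 → IV.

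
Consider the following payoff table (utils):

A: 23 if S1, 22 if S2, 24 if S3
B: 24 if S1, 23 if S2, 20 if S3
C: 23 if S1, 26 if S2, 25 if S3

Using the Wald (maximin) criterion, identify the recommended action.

Row minima: A=22, B=20, C=23
Best worst-case = 23 → C.

C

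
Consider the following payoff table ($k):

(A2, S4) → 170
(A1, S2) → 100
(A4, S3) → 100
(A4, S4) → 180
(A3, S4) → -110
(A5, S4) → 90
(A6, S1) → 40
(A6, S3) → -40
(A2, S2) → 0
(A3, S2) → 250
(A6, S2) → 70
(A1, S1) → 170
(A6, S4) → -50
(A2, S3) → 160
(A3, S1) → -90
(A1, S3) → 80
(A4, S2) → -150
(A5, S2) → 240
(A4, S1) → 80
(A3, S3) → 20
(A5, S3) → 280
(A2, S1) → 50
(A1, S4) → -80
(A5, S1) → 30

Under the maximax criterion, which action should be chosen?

Row maxima: A1=170, A2=170, A3=250, A4=180, A5=280, A6=70
Best best-case = 280 → A5.

A5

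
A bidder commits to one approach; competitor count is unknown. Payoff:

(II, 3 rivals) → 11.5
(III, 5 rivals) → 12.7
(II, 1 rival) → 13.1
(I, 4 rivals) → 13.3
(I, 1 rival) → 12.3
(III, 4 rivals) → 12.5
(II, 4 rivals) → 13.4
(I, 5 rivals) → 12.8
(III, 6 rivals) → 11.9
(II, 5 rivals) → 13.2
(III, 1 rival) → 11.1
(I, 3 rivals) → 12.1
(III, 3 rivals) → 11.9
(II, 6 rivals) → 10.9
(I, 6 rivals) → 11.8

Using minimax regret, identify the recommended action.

Column bests: 1 rival=13.1, 3 rivals=12.1, 4 rivals=13.4, 5 rivals=13.2, 6 rivals=11.9.
I regrets: 0.8, 0.0, 0.1, 0.4, 0.1 → max 0.8
II regrets: 0.0, 0.6, 0.0, 0.0, 1.0 → max 1.0
III regrets: 2.0, 0.2, 0.9, 0.5, 0.0 → max 2.0
Smallest max regret = 0.8 → I.

I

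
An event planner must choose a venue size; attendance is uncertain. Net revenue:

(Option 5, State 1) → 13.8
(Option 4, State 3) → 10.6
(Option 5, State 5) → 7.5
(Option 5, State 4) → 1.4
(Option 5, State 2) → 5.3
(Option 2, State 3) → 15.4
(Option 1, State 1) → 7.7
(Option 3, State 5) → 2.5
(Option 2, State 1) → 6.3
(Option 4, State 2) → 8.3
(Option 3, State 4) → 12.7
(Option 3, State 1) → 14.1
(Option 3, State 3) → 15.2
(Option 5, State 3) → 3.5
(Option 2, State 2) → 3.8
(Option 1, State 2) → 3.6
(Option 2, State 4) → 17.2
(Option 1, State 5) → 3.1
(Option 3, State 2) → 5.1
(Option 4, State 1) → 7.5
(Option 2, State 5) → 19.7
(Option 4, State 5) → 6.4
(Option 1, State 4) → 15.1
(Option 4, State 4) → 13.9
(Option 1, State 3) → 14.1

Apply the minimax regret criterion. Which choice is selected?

Option 2

Column bests: State 1=14.1, State 2=8.3, State 3=15.4, State 4=17.2, State 5=19.7.
Option 1 regrets: 6.4, 4.7, 1.3, 2.1, 16.6 → max 16.6
Option 2 regrets: 7.8, 4.5, 0.0, 0.0, 0.0 → max 7.8
Option 3 regrets: 0.0, 3.2, 0.2, 4.5, 17.2 → max 17.2
Option 4 regrets: 6.6, 0.0, 4.8, 3.3, 13.3 → max 13.3
Option 5 regrets: 0.3, 3.0, 11.9, 15.8, 12.2 → max 15.8
Smallest max regret = 7.8 → Option 2.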